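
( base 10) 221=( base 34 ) 6h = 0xDD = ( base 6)1005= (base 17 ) d0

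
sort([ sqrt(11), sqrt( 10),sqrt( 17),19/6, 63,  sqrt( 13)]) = [ sqrt( 10 ),19/6,sqrt( 11 ),sqrt(13),sqrt ( 17),63]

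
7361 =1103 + 6258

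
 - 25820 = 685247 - 711067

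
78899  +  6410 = 85309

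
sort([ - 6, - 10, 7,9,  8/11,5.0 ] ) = [-10, - 6,8/11,5.0, 7 , 9]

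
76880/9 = 8542 + 2/9 =8542.22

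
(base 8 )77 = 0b111111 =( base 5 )223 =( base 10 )63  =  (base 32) 1V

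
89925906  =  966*93091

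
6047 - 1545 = 4502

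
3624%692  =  164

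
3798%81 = 72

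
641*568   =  364088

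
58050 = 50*1161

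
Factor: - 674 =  - 2^1 * 337^1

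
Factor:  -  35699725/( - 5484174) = 2^( - 1)*3^( - 1) * 5^2 * 29^1*41^1*311^( - 1)* 1201^1*2939^( - 1 ) 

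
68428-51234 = 17194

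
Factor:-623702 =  - 2^1*197^1*1583^1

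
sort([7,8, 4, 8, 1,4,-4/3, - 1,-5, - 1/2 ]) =[ - 5, - 4/3, - 1, - 1/2,1, 4,  4 , 7,8, 8] 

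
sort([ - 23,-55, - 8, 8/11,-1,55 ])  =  [ - 55, - 23, - 8,  -  1, 8/11, 55 ] 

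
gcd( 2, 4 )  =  2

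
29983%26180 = 3803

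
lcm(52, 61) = 3172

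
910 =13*70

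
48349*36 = 1740564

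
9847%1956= 67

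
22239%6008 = 4215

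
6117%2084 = 1949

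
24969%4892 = 509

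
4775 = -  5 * ( - 955)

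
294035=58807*5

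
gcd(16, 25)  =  1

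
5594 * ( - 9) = -50346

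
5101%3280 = 1821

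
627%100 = 27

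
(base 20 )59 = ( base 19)5e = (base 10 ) 109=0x6D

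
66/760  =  33/380= 0.09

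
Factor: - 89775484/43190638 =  -2^1*3109^1*7219^1*21595319^( - 1 ) = - 44887742/21595319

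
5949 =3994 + 1955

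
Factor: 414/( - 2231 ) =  - 2^1*3^2*97^( -1) = - 18/97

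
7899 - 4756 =3143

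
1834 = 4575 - 2741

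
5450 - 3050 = 2400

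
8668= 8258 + 410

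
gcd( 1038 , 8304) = 1038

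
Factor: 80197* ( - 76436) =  - 2^2*13^1*31^1 *97^1 * 197^1*199^1= -6129937892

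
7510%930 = 70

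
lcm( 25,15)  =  75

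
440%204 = 32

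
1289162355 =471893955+817268400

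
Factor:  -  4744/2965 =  - 2^3*5^( - 1) =- 8/5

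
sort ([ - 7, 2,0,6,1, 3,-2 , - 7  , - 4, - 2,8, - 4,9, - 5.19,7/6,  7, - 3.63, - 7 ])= [ - 7,  -  7, - 7, - 5.19, -4,- 4, - 3.63 , - 2 , - 2,0,1 , 7/6,2 , 3,6,7,8,9 ] 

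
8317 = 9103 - 786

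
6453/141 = 45+36/47  =  45.77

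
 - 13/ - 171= 13/171 = 0.08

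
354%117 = 3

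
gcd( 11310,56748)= 6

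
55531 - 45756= 9775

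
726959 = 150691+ 576268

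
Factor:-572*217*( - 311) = 2^2*7^1*11^1*13^1*31^1*311^1 = 38602564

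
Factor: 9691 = 11^1*881^1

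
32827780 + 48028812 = 80856592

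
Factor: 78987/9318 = 26329/3106 = 2^( - 1 )*113^1*233^1*1553^( - 1)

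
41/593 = 41/593 = 0.07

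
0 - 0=0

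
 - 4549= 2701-7250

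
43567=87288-43721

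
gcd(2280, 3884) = 4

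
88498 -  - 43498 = 131996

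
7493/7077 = 7493/7077 = 1.06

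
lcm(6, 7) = 42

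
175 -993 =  -818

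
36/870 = 6/145 = 0.04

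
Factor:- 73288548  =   - 2^2*3^2*19^1*109^1*983^1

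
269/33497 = 269/33497 = 0.01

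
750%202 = 144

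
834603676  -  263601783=571001893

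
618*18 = 11124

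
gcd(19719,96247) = 1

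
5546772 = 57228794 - 51682022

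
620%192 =44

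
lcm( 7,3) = 21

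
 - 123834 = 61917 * ( - 2)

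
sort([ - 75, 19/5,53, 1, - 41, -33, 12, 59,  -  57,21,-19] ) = [ - 75, - 57, - 41, - 33, - 19, 1, 19/5, 12, 21,53, 59]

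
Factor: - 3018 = - 2^1 * 3^1 * 503^1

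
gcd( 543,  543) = 543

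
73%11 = 7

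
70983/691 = 102 + 501/691 = 102.73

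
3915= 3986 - 71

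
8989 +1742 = 10731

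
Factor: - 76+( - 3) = - 79^1 = - 79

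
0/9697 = 0 = 0.00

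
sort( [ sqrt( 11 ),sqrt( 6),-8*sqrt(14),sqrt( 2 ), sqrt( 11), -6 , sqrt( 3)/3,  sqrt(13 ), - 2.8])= [-8*sqrt( 14 ), - 6,-2.8,  sqrt( 3 ) /3, sqrt( 2),sqrt( 6),sqrt ( 11), sqrt( 11),sqrt( 13) ]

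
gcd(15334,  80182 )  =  2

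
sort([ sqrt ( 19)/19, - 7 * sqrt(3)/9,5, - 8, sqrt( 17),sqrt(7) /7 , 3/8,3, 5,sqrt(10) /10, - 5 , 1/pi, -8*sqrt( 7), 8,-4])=[-8*sqrt( 7), - 8, - 5, - 4, - 7*  sqrt( 3 )/9, sqrt(19 ) /19, sqrt( 10)/10, 1/pi, 3/8, sqrt( 7)/7, 3, sqrt( 17 ), 5, 5,8 ]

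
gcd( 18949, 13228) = 1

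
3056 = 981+2075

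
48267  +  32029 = 80296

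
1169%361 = 86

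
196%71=54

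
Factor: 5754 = 2^1  *  3^1*7^1 * 137^1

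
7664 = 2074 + 5590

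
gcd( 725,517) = 1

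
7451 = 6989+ 462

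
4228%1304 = 316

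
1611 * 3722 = 5996142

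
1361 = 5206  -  3845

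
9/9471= 3/3157 = 0.00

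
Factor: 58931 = 31^1 * 1901^1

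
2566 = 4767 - 2201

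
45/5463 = 5/607   =  0.01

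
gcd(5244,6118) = 874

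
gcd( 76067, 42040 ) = 1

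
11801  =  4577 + 7224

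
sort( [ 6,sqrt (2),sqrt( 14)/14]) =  [ sqrt (14 )/14, sqrt(2),6]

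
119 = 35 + 84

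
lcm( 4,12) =12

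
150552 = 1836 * 82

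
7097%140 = 97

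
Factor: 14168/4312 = 23/7 = 7^(  -  1 )*23^1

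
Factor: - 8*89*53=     -  2^3*53^1*89^1  =  -  37736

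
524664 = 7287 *72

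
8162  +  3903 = 12065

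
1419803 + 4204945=5624748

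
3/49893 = 1/16631 = 0.00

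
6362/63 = 6362/63 = 100.98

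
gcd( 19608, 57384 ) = 24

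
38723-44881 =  - 6158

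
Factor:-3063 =  -  3^1*1021^1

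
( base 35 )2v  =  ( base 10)101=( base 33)32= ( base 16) 65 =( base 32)35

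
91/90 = 91/90 = 1.01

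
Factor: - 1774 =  - 2^1*887^1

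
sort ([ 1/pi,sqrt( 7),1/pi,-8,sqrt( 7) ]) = [ - 8, 1/pi,1/pi,sqrt( 7 ),  sqrt( 7)]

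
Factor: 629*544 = 2^5*17^2*37^1= 342176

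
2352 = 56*42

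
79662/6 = 13277=13277.00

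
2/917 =2/917 = 0.00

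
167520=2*83760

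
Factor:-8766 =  - 2^1*3^2*487^1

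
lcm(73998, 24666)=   73998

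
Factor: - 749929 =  - 73^1*10273^1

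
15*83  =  1245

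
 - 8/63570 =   -  4/31785  =  - 0.00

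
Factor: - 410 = - 2^1*5^1*41^1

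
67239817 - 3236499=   64003318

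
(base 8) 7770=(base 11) 3087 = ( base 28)560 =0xFF8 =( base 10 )4088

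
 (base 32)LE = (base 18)222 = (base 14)370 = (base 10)686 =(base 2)1010101110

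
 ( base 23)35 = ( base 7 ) 134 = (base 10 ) 74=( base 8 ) 112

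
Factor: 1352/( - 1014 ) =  - 4/3 = -2^2*3^(-1)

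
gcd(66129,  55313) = 1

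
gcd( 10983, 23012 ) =523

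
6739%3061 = 617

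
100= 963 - 863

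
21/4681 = 21/4681 = 0.00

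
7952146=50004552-42052406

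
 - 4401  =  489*(-9 ) 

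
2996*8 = 23968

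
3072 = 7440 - 4368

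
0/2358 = 0 = 0.00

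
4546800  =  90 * 50520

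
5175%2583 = 9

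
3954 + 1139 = 5093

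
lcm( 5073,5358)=476862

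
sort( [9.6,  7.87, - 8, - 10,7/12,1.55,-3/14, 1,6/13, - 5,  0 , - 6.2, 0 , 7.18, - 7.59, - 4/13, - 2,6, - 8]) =[ - 10,-8, - 8 , - 7.59, - 6.2 , - 5,- 2, - 4/13,  -  3/14, 0, 0, 6/13,7/12, 1, 1.55,6, 7.18 , 7.87, 9.6 ]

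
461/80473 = 461/80473 = 0.01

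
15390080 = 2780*5536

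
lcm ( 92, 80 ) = 1840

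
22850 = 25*914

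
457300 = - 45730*(-10)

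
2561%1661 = 900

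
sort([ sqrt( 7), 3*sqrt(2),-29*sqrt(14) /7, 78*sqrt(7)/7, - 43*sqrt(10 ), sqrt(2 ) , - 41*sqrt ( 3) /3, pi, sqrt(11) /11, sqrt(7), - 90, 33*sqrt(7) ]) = [-43 * sqrt(10 ), - 90, - 41  *sqrt( 3 ) /3, - 29*sqrt(14) /7,sqrt(11 ) /11,  sqrt(2), sqrt( 7 ),sqrt(7 ), pi,3*sqrt( 2 ), 78*sqrt( 7 ) /7,33*sqrt(7 )] 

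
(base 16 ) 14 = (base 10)20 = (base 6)32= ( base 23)k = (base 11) 19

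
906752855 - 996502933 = - 89750078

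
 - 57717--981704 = 923987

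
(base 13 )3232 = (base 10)6970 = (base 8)15472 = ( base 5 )210340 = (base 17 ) 1720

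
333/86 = 333/86 = 3.87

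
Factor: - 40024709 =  - 223^1*179483^1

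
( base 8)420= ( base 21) ck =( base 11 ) 228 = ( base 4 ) 10100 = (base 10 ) 272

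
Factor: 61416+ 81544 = 2^4*  5^1*1787^1 = 142960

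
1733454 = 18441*94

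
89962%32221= 25520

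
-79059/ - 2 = 79059/2 = 39529.50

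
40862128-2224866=38637262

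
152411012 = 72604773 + 79806239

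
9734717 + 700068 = 10434785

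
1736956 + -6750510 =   -  5013554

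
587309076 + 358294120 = 945603196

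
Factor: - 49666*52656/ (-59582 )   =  1307606448/29791  =  2^4*3^1 * 19^1 * 31^(-3 )*1097^1*1307^1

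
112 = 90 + 22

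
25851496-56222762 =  - 30371266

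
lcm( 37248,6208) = 37248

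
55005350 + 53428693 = 108434043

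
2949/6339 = 983/2113 = 0.47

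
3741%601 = 135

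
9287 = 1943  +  7344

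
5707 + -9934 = - 4227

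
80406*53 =4261518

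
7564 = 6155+1409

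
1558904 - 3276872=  - 1717968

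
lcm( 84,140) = 420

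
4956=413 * 12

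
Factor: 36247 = 67^1*541^1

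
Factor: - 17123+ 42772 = 13^1*1973^1 = 25649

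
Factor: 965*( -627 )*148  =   - 2^2 *3^1*5^1 * 11^1*19^1*37^1 *193^1  =  -89548140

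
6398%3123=152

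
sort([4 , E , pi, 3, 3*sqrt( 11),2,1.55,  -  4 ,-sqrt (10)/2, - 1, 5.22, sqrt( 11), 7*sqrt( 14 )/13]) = [ - 4, - sqrt( 10)/2, - 1,  1.55, 2,7 * sqrt( 14)/13,E, 3, pi,sqrt (11), 4, 5.22,  3*sqrt( 11 ) ]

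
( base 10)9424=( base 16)24d0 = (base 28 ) C0G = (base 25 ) f1o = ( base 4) 2103100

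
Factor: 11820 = 2^2 * 3^1*5^1*197^1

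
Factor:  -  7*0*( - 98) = 0 =0^1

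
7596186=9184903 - 1588717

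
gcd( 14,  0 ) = 14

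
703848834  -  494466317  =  209382517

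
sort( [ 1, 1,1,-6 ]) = [  -  6,1,1,1 ] 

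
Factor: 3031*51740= 156823940 = 2^2*5^1*7^1*13^1*199^1*433^1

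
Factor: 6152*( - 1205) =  - 2^3*5^1*241^1*769^1 = - 7413160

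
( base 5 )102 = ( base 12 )23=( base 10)27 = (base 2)11011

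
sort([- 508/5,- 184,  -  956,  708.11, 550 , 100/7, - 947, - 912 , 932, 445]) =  [ - 956, -947 , - 912,-184 , - 508/5, 100/7,445,550,  708.11, 932]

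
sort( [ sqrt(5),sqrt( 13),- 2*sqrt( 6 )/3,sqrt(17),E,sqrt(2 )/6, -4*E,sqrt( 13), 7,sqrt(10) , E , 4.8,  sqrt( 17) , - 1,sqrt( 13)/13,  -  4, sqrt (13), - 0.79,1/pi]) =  [ - 4 * E, - 4, - 2*sqrt(6)/3 , - 1 ,-0.79 , sqrt( 2)/6,sqrt(13 ) /13,1/pi, sqrt( 5), E,E,sqrt( 10 ),sqrt(13),sqrt(13),sqrt(13),sqrt(17 ),sqrt(17) , 4.8, 7 ] 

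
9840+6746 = 16586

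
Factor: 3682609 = 7^1*526087^1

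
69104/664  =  8638/83 = 104.07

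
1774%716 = 342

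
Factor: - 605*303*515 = - 94407225  =  - 3^1*5^2*11^2*101^1*103^1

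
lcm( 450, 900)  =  900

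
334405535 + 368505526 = 702911061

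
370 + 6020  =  6390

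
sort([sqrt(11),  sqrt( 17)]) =[ sqrt( 11),  sqrt(17)]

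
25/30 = 5/6 = 0.83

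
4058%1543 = 972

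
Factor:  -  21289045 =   -  5^1*29^1*41^1*3581^1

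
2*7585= 15170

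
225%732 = 225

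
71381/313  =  71381/313 = 228.05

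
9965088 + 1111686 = 11076774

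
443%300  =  143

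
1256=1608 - 352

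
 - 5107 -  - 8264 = 3157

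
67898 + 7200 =75098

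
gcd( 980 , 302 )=2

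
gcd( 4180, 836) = 836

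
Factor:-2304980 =  -  2^2*5^1*115249^1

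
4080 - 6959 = -2879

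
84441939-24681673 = 59760266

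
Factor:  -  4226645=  - 5^1*19^1* 44491^1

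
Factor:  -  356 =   -  2^2*89^1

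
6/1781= 6/1781 = 0.00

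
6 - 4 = 2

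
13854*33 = 457182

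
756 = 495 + 261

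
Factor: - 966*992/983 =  - 958272/983 = -2^6*3^1*7^1*23^1*31^1*983^ ( - 1)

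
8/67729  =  8/67729 = 0.00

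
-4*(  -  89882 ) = 359528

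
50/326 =25/163 = 0.15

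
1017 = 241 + 776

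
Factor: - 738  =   - 2^1*3^2*41^1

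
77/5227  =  77/5227 = 0.01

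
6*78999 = 473994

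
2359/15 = 2359/15 = 157.27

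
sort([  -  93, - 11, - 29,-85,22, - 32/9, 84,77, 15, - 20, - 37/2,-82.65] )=[ - 93,  -  85  , - 82.65, - 29, - 20 , - 37/2, - 11, - 32/9, 15, 22, 77, 84 ] 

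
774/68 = 387/34 = 11.38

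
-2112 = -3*704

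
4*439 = 1756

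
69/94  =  69/94  =  0.73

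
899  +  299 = 1198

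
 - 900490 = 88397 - 988887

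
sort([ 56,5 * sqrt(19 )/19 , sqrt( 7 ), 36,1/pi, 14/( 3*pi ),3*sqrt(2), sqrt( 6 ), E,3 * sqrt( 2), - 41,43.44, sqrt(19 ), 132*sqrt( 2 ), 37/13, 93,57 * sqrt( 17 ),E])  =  [- 41,  1/pi,5 * sqrt( 19)/19, 14/( 3*pi),sqrt(6), sqrt (7),E, E,37/13, 3 * sqrt( 2 ),3*sqrt (2), sqrt( 19), 36, 43.44, 56, 93,132 * sqrt(2), 57*sqrt(17 )]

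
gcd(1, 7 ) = 1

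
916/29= 916/29 = 31.59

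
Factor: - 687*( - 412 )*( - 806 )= - 2^3*3^1*13^1*31^1 *103^1*229^1 =- 228133464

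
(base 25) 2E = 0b1000000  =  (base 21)31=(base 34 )1u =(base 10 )64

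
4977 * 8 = 39816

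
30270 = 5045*6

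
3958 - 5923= - 1965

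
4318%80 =78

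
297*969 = 287793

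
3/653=3/653 = 0.00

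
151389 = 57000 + 94389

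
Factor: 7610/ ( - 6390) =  - 761/639 = - 3^ ( -2 )*71^ ( - 1)*761^1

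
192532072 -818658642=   -  626126570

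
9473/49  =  193  +  16/49 = 193.33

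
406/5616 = 203/2808 = 0.07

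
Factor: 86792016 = 2^4*3^1*1808167^1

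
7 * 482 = 3374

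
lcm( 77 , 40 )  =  3080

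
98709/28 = 98709/28  =  3525.32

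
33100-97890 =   -  64790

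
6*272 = 1632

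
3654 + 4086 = 7740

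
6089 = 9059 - 2970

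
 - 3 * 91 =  - 273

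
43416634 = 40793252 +2623382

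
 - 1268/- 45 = 1268/45 = 28.18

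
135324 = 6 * 22554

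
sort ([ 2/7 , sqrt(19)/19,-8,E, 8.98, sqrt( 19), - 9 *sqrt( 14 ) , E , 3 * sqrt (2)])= [ - 9*sqrt( 14), - 8, sqrt( 19 ) /19, 2/7, E, E, 3*sqrt( 2 ),  sqrt(19 ),8.98]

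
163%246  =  163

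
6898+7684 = 14582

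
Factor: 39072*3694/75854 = 72165984/37927 = 2^5 * 3^1 * 11^1*17^( - 1)*23^( - 1)*37^1*97^(  -  1) * 1847^1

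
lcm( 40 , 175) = 1400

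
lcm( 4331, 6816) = 415776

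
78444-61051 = 17393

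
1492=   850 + 642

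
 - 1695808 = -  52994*32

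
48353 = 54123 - 5770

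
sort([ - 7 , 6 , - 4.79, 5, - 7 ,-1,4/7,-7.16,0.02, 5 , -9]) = [ - 9, - 7.16, - 7, - 7,  -  4.79, - 1, 0.02,4/7,5,5, 6 ]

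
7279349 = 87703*83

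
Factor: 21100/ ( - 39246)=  - 50/93 = - 2^1*3^( - 1 )*5^2 * 31^( - 1)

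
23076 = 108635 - 85559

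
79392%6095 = 157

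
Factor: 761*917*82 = 2^1*7^1*41^1*131^1*761^1 = 57222634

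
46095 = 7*6585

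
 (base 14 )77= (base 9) 126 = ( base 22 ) 4H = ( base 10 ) 105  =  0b1101001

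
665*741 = 492765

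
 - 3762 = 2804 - 6566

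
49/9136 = 49/9136 = 0.01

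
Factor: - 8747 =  - 8747^1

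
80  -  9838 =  - 9758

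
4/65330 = 2/32665 = 0.00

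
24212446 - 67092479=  - 42880033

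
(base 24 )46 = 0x66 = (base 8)146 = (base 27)3l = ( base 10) 102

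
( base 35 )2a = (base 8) 120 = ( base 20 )40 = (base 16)50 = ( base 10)80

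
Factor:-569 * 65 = -5^1*13^1 *569^1  =  - 36985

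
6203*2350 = 14577050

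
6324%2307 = 1710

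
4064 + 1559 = 5623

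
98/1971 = 98/1971=0.05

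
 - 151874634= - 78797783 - 73076851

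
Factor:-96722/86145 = -2^1*3^ (- 1)*5^(- 1) * 137^1*353^1*5743^ ( - 1 )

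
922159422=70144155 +852015267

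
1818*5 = 9090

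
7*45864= 321048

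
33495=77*435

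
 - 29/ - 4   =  7+1/4 = 7.25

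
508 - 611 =-103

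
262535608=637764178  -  375228570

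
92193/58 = 92193/58 = 1589.53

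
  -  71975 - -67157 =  - 4818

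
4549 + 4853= 9402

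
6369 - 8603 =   -  2234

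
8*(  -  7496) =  - 59968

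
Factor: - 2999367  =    -  3^2*7^1 *47609^1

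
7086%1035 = 876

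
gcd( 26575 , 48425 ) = 25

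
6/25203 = 2/8401 = 0.00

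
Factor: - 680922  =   - 2^1*3^2*11^1*19^1 * 181^1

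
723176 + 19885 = 743061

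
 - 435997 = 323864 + -759861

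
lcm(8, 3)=24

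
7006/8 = 875 + 3/4 =875.75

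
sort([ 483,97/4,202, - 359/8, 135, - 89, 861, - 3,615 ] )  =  [ - 89 , - 359/8, - 3, 97/4, 135,202,483  ,  615,861]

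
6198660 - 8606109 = -2407449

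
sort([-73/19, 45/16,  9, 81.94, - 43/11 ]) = [  -  43/11,-73/19,45/16, 9, 81.94] 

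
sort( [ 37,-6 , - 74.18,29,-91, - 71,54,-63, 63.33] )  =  [ -91, - 74.18,  -  71, - 63,-6,29,37,54,63.33]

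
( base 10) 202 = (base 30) 6M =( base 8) 312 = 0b11001010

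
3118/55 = 56 + 38/55=56.69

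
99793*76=7584268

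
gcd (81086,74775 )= 1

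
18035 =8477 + 9558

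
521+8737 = 9258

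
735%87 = 39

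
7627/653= 11 + 444/653 =11.68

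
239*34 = 8126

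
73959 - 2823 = 71136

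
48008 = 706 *68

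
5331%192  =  147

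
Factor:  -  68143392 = - 2^5*3^2*236609^1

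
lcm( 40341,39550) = 2017050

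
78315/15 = 5221 = 5221.00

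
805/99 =805/99 = 8.13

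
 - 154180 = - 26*5930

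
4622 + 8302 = 12924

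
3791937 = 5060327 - 1268390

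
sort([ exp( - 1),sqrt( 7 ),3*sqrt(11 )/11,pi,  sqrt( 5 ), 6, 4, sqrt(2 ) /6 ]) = [ sqrt(2 ) /6,  exp ( - 1 ), 3 * sqrt( 11 ) /11,sqrt (5 ) , sqrt(7 ),pi, 4,6]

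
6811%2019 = 754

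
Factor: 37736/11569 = 2^3*23^ ( - 1) * 53^1*89^1*503^ (-1) 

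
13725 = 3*4575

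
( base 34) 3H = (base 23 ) 54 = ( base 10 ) 119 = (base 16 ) 77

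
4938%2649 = 2289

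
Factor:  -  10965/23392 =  - 2^( - 5)*3^1*5^1 = - 15/32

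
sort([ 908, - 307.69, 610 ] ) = [ - 307.69 , 610, 908]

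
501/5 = 100 +1/5 = 100.20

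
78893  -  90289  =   - 11396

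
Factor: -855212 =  - 2^2*47^1*4549^1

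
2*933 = 1866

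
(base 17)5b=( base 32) 30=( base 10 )96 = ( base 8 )140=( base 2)1100000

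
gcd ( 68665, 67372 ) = 1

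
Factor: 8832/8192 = 69/64 =2^( - 6)*3^1 * 23^1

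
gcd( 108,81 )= 27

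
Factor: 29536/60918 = 16/33 = 2^4*3^( - 1)* 11^( - 1)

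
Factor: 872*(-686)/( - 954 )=2^3*3^ ( - 2)*7^3*53^(-1 )*109^1= 299096/477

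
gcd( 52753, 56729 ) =71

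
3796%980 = 856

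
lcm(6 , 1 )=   6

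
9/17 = 9/17 = 0.53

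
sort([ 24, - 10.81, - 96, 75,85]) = [ - 96, - 10.81,24, 75,85]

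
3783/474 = 7 +155/158 = 7.98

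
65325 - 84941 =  - 19616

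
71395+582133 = 653528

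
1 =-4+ 5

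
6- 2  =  4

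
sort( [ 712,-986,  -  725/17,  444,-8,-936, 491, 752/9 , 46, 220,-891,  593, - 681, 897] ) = [ - 986, - 936 ,-891, - 681,-725/17,-8,46 , 752/9,  220, 444, 491, 593,712,  897]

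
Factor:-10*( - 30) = 2^2*3^1*5^2 = 300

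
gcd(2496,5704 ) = 8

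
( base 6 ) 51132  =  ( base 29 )80o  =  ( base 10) 6752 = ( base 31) 70p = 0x1A60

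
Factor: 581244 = 2^2 * 3^1*48437^1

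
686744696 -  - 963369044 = 1650113740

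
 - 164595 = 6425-171020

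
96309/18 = 10701/2 = 5350.50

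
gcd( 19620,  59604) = 12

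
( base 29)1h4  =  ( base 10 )1338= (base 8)2472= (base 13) 7BC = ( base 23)2C4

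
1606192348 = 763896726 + 842295622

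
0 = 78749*0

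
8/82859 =8/82859 = 0.00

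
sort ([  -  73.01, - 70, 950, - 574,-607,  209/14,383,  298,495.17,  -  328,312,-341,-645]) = [ - 645,  -  607, - 574 , - 341,-328, - 73.01,- 70,209/14,298,  312 , 383 , 495.17,950 ] 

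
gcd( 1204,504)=28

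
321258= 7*45894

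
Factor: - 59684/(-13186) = 86/19  =  2^1*19^( - 1) *43^1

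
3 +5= 8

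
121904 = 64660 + 57244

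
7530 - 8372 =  - 842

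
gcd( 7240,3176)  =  8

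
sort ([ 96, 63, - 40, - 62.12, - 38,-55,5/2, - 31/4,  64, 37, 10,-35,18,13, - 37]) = [ - 62.12, - 55, -40, - 38, - 37, - 35, - 31/4,5/2,10,13,18,37,63, 64, 96 ] 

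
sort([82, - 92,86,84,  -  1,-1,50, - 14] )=[ - 92, - 14, - 1,-1,50,82,84,86 ]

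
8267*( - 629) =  - 5199943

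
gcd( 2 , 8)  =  2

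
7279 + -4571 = 2708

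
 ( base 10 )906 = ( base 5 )12111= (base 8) 1612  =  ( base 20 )256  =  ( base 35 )PV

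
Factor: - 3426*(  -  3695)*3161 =40015320270 = 2^1*3^1* 5^1 *29^1*109^1*571^1*739^1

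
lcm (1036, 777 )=3108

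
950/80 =11 + 7/8 = 11.88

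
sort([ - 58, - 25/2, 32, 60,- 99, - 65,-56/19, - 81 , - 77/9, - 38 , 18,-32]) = [ - 99, - 81, - 65, - 58,- 38,-32,- 25/2, - 77/9,-56/19, 18, 32,60] 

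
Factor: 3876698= 2^1*7^1*276907^1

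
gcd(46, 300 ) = 2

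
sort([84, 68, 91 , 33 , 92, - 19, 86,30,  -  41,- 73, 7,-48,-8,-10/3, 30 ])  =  [-73, - 48,-41,-19 ,-8,  -  10/3,7,30, 30 , 33, 68, 84 , 86, 91,92] 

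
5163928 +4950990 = 10114918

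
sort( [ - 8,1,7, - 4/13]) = [ - 8, - 4/13, 1,7 ]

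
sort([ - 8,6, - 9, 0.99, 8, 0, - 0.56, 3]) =[ - 9,  -  8,-0.56, 0 , 0.99, 3,6, 8]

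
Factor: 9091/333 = 3^( - 2 )*37^(  -  1)*9091^1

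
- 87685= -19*4615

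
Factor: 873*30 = 26190 = 2^1*3^3  *  5^1*97^1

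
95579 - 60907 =34672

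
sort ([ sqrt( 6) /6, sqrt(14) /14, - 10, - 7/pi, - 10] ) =[ - 10, - 10,- 7/pi,sqrt( 14)/14, sqrt ( 6)/6 ] 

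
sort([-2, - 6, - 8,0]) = [ - 8,-6, - 2,  0] 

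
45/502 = 45/502 = 0.09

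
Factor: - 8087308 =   -  2^2*17^1*118931^1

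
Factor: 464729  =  17^1*27337^1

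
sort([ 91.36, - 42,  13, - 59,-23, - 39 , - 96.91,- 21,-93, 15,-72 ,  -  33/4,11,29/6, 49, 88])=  [ - 96.91, -93, - 72,-59,-42, - 39,-23,-21,- 33/4, 29/6, 11,13,15, 49,88,91.36 ]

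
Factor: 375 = 3^1 * 5^3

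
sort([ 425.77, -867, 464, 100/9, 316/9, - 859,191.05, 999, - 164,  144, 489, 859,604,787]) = [ - 867, - 859, - 164,  100/9,316/9,144,191.05 , 425.77,  464,489, 604, 787,859,  999]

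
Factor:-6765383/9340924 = -2^(- 2)*1459^1*4637^1*2335231^( - 1 )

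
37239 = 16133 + 21106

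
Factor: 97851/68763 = 13^2*193^1*22921^( - 1 ) = 32617/22921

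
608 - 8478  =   - 7870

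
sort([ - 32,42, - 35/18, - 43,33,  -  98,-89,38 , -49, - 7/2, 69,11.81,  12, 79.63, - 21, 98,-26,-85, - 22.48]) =[  -  98, - 89,  -  85 , - 49,  -  43, - 32, - 26,  -  22.48, - 21, - 7/2, - 35/18, 11.81,12  ,  33 , 38, 42, 69, 79.63, 98]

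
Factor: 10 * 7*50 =3500 =2^2* 5^3*7^1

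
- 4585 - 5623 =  - 10208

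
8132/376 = 21 + 59/94= 21.63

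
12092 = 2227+9865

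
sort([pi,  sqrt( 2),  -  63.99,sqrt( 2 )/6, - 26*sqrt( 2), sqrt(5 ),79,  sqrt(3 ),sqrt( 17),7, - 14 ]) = [ - 63.99, - 26 * sqrt( 2), - 14, sqrt(2 )/6,sqrt(2), sqrt( 3),sqrt (5 ),pi , sqrt( 17), 7,79 ]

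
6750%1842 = 1224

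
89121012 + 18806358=107927370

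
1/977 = 1/977 = 0.00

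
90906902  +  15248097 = 106154999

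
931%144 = 67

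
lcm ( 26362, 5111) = 500878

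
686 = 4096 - 3410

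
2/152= 1/76 = 0.01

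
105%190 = 105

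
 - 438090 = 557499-995589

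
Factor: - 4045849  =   - 4045849^1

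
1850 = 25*74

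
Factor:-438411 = -3^1*  317^1*461^1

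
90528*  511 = 46259808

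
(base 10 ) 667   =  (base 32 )KR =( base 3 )220201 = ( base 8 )1233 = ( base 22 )187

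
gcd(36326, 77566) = 2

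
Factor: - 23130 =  - 2^1* 3^2*5^1*257^1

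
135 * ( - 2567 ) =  - 346545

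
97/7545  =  97/7545= 0.01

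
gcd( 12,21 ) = 3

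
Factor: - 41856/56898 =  - 64/87  =  - 2^6*3^( -1)*29^( - 1 ) 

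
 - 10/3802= - 5/1901= -0.00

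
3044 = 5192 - 2148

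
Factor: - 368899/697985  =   - 5^( - 1) *139597^( - 1 )*368899^1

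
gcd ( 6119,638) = 29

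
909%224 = 13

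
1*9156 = 9156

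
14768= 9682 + 5086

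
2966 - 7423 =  - 4457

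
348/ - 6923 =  - 348/6923= - 0.05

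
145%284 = 145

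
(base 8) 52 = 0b101010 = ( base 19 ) 24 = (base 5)132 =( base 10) 42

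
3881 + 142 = 4023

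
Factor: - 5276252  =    -  2^2*59^1*79^1*283^1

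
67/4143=67/4143= 0.02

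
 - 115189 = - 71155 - 44034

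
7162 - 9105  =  -1943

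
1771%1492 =279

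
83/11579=83/11579= 0.01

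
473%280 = 193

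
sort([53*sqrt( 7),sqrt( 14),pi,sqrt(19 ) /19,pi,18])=[ sqrt( 19)/19, pi,pi,sqrt( 14),18,53* sqrt ( 7 ) ] 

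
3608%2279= 1329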